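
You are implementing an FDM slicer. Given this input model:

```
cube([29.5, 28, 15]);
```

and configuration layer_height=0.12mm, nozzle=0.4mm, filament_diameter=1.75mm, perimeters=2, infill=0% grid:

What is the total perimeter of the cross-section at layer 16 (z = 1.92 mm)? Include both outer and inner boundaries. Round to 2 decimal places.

At z = 1.92 mm: the cube (footprint 29.5×28) is included at this height (perimeter 115.00 mm). Overall, the cross-section is a single solid region. Total boundary length (outer) = 115.00 mm.

115.00 mm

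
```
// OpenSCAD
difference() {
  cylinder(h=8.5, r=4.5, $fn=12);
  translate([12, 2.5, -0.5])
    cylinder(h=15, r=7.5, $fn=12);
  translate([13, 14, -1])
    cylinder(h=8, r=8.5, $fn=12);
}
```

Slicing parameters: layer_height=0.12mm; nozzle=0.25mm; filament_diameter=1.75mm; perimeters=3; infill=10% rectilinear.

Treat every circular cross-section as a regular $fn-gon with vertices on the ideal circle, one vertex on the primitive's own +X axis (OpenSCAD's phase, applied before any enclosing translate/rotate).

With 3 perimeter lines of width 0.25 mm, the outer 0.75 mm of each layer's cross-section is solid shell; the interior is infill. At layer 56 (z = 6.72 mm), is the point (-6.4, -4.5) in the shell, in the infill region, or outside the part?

At z = 6.72 mm: the r=4.5 cylinder gives a regular 12-gon of circumradius 4.5 (constant along its height); the cylinder at (12, 2.5): section is a regular 12-gon, circumradius r=7.5; the cylinder at (13, 14): section is a regular 12-gon, circumradius r=8.5; Taking the first minus the rest: starting from the r=4.5 cylinder, the r=7.5 cylinder at (12, 2.5) misses the remaining region (no effect); the r=8.5 cylinder at (13, 14) misses the remaining region (no effect) — 1 connected region. Overall, the cross-section is a single solid region. The nearest boundary edge runs (-2.25, -3.90)→(-3.90, -2.25); distance from the point to it = 3.37 mm. The point is not inside any of the regions above, so it lies outside the cross-section (3.37 mm from the nearest boundary).

outside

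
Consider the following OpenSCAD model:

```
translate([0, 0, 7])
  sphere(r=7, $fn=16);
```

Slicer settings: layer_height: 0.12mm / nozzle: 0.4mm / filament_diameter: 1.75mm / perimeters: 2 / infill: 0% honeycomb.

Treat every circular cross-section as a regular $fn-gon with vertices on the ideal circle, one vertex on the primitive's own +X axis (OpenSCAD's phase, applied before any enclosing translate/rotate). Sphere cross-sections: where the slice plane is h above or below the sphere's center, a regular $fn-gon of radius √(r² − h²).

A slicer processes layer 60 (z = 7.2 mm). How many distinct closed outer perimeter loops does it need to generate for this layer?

1

At z = 7.2 mm: the sphere: section is a regular 16-gon, circumradius = √(r²−h²) = √(7²−0.2²) = 6.997. The result has 1 disconnected region.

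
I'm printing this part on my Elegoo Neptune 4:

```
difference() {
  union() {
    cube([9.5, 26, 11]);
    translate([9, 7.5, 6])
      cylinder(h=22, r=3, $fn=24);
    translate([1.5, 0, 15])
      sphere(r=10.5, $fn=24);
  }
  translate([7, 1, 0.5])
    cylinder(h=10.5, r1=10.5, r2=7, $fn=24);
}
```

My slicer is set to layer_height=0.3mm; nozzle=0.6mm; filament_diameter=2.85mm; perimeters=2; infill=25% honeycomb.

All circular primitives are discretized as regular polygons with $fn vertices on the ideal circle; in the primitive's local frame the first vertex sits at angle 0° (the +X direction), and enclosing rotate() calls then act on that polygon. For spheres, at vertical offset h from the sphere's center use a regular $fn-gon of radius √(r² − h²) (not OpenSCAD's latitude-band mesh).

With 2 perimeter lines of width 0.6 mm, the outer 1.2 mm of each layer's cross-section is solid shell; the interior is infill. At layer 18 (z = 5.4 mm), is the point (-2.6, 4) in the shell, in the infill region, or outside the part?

outside

At z = 5.4 mm: the cube (footprint 9.5×26) is included at this height; the cylinder at (9, 7.5) is not intersected at this z (z outside [6, 28]); the r=10.5 sphere at (1.5, 0) contributes a regular 24-gon of circumradius √(10.5²−9.6²) = 4.253; Combining (union): the regions partially overlap (shared area 20.26 mm²), so overlapping operands fuse into one piece — 1 connected region; the cone at (7, 1): at t=0.467 of its height the radius interpolates to r₁+(r₂−r₁)t = 8.867, giving a regular 24-gon of that circumradius; Taking the first minus the rest: starting from that combined region, the cone at (7, 1) partially overlaps it — only the 116.75 mm² overlap (of its 244.17 mm²) is removed, clipping the outline — 2 connected regions. Overall, the cross-section has 2 separate islands. The nearest boundary edge runs (-2.18, 2.13)→(-1.62, 2.86); distance from the point to it = 1.50 mm. The point is not inside any of the regions above, so it lies outside the cross-section (1.50 mm from the nearest boundary).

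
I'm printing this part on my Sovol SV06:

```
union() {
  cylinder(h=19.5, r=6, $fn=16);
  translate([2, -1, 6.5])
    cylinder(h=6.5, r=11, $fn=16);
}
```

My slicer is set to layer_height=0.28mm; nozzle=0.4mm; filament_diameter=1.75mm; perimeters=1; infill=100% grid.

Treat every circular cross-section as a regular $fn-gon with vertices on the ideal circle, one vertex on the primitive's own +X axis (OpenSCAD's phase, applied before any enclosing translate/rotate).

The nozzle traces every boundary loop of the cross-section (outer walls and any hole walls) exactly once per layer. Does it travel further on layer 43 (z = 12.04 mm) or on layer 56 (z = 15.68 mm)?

layer 43 (z = 12.04 mm)

Layer 43 (z = 12.04): the r=6 cylinder gives a regular 16-gon of circumradius 6 (constant along its height) (perimeter = 2·16·6.000·sin(180°/16) = 37.46 mm); the cylinder at (2, -1): section is a regular 16-gon, circumradius r=11 (perimeter = 2·16·11.000·sin(180°/16) = 68.67 mm); Merging all regions: the r=6 cylinder lies entirely inside the r=11 cylinder at (2, -1), so the union is just the r=11 cylinder at (2, -1) — boundary = 68.67 mm. So its perimeter = 68.67 mm. Layer 56 (z = 15.68): the r=6 cylinder gives a regular 16-gon of circumradius 6 (constant along its height) (perimeter = 2·16·6.000·sin(180°/16) = 37.46 mm); the cylinder at (2, -1) does not reach this height (z outside [6.5, 13]); Merging all regions: only the r=6 cylinder is present, so the union is just that shape — boundary = 37.46 mm. So its perimeter = 37.46 mm. Layer 43 is larger (68.67 vs 37.46 mm).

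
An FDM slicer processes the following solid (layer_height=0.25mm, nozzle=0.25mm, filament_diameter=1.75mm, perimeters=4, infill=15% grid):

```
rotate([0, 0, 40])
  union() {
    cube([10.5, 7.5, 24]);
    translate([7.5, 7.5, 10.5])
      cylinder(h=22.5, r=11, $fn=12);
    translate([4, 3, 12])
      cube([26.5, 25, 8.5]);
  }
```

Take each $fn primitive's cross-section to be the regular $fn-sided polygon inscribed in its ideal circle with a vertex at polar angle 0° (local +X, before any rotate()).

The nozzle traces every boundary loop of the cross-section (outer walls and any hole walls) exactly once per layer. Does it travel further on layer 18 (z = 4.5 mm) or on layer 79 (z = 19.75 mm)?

Layer 18 (z = 4.5): the 10.5×7.5 cube contributes its full rectangle (perimeter 36.00 mm); the cylinder at (7.5, 7.5) does not reach this height (z outside [10.5, 33]); the cube at (4, 3) is not intersected at this z (z outside [12, 20.5]); Combining (union): only the 10.5×7.5 cube is present, so the union is just that shape — boundary = 36.00 mm; (rotated 40° about Z; rotation is an isometry so areas/perimeters/island counts are preserved). So its perimeter = 36.00 mm. Layer 79 (z = 19.75): the cube is present — its section is the full 10.5×7.5 rectangle (perimeter 36.00 mm); the cylinder at (7.5, 7.5): section is a regular 12-gon, circumradius r=11 (perimeter = 2·12·11.000·sin(180°/12) = 68.33 mm); the 26.5×25 cube at (4, 3) contributes its full rectangle (perimeter 103.00 mm); Combining (union): the regions partially overlap (shared area 268.90 mm²), so the edge portions inside another operand are dropped and the merged outline is re-measured after clipping — boundary = 118.11 mm; (rotated 40° about Z; rotation is an isometry so areas/perimeters/island counts are preserved). So its perimeter = 118.11 mm. Layer 79 is larger (118.11 vs 36.00 mm).

layer 79 (z = 19.75 mm)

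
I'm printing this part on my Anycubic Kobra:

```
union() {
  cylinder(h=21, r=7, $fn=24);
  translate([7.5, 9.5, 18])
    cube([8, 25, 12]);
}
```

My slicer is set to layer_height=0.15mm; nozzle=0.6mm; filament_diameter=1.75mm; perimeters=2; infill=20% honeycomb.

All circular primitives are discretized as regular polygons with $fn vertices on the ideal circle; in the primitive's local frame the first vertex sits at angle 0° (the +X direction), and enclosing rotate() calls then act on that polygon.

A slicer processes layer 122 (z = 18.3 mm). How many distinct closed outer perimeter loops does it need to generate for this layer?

At z = 18.3 mm: the r=7 cylinder gives a regular 24-gon of circumradius 7 (constant along its height); the cube at (7.5, 9.5) (footprint 8×25) is included at this height; Taking the union: the 2 present regions are separate (no shared area or edge), so areas and boundary lengths simply add and each stays a separate island — 2 connected regions. The result has 2 disconnected regions.

2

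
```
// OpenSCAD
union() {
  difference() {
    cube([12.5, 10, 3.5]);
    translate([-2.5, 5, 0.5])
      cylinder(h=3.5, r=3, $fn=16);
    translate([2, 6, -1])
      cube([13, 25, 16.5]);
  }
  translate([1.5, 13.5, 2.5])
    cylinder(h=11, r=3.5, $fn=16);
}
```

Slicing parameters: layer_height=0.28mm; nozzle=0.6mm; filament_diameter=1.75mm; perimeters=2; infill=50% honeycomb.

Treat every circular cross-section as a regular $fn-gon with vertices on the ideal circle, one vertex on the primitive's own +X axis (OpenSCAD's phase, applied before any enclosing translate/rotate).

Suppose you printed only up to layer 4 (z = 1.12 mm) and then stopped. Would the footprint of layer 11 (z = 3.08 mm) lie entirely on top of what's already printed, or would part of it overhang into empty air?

Compare the two slices. At z = 1.12: the cube (footprint 12.5×10) is included at this height (area 125.00 mm²); the r=3 cylinder at (-2.5, 5) contributes a regular 16-gon of circumradius 3 (area = (16/2)·3.000²·sin(360°/16) = 27.55 mm²); the 13×25 cube at (2, 6) contributes its full rectangle (area 325.00 mm²); After the difference (first − rest): starting from the 12.5×10 cube (125.00 mm²), the r=3 cylinder at (-2.5, 5) partially overlaps it — only the 1.00 mm² overlap (of its 27.55 mm²) is removed, clipping the outline; the 13×25 cube at (2, 6) partially overlaps it — only the 42.00 mm² overlap (of its 325.00 mm²) is removed, clipping the outline — area = 82.00 mm²; the cylinder at (1.5, 13.5) does not reach this height (z outside [2.5, 13.5]); Combining (union): only that combined region is present, so the union is just that shape — area = 82.00 mm². At z = 3.08: the cube (footprint 12.5×10) is included at this height (area 125.00 mm²); the cylinder at (-2.5, 5): section is a regular 16-gon, circumradius r=3 (area = (16/2)·3.000²·sin(360°/16) = 27.55 mm²); the cube at (2, 6) is present — its section is the full 13×25 rectangle (area 325.00 mm²); Subtracting the remaining from the first: starting from the 12.5×10 cube (125.00 mm²), the r=3 cylinder at (-2.5, 5) partially overlaps it — only the 1.00 mm² overlap (of its 27.55 mm²) is removed, clipping the outline; the 13×25 cube at (2, 6) partially overlaps it — only the 42.00 mm² overlap (of its 325.00 mm²) is removed, clipping the outline — area = 82.00 mm²; the r=3.5 cylinder at (1.5, 13.5) contributes a regular 16-gon of circumradius 3.5 (area = (16/2)·3.500²·sin(360°/16) = 37.50 mm²); Combining (union): the 2 present regions are separate (no shared area or edge), so areas and boundary lengths simply add and each stays a separate island — area = 119.51 mm². Checking containment: at z = 3.08 the cross-section extends beyond the z = 1.12 cross-section by about 37.50 mm².

part overhangs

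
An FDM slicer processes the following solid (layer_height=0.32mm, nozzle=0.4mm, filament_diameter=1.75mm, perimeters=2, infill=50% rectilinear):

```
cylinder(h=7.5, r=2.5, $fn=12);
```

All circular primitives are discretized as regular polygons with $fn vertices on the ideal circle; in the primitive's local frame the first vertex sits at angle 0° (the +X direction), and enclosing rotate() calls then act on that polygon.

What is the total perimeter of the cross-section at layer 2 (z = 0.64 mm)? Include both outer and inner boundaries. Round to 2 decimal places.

At z = 0.64 mm: the cylinder: section is a regular 12-gon, circumradius r=2.5 (perimeter = 2·12·2.500·sin(180°/12) = 15.53 mm). Overall, the cross-section is a single solid region. Total boundary length (outer) = 15.53 mm.

15.53 mm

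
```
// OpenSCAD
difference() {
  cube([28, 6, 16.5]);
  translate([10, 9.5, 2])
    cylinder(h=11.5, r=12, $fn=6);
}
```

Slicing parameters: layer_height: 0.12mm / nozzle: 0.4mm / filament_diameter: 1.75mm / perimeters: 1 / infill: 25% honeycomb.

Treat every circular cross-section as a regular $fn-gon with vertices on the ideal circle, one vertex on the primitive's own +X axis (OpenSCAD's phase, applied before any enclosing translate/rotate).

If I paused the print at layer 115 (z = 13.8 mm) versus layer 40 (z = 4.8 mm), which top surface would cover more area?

Layer 115 (z = 13.8): the 28×6 cube contributes its full rectangle (area 168.00 mm²); the cylinder at (10, 9.5) is absent (z outside [2, 13.5]); After the difference (first − rest): none of the subtracted shapes is present at this height, so the 28×6 cube is unchanged — area = 168.00 mm². So its area = 168.00 mm². Layer 40 (z = 4.8): the 28×6 cube contributes its full rectangle (area 168.00 mm²); the r=12 cylinder at (10, 9.5) gives a regular 6-gon of circumradius 12 (constant along its height) (area = (6/2)·12.000²·sin(360°/6) = 374.12 mm²); After the difference (first − rest): starting from the 28×6 cube (168.00 mm²), the r=12 cylinder at (10, 9.5) partially overlaps it — only the 98.97 mm² overlap (of its 374.12 mm²) is removed, clipping the outline — area = 69.03 mm². So its area = 69.03 mm². Layer 115 is larger (168.00 vs 69.03 mm²).

layer 115 (z = 13.8 mm)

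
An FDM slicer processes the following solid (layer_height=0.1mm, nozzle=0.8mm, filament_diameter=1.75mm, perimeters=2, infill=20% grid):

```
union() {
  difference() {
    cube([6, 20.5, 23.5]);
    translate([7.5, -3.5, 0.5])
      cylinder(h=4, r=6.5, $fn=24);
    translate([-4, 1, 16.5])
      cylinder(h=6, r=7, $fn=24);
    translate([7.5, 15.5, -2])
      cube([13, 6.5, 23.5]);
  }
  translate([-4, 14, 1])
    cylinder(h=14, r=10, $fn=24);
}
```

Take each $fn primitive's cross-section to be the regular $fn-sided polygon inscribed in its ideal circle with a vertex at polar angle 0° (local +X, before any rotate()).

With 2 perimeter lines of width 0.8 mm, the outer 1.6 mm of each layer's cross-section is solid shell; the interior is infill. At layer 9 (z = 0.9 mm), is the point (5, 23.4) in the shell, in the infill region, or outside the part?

At z = 0.9 mm: the 6×20.5 cube contributes its full rectangle; the cylinder at (7.5, -3.5): section is a regular 24-gon, circumradius r=6.5; the cylinder at (-4, 1) is absent (z outside [16.5, 22.5]); the cube at (7.5, 15.5) (footprint 13×6.5) is included at this height; Subtracting the remaining from the first: starting from the 6×20.5 cube, the r=6.5 cylinder at (7.5, -3.5) partially overlaps it — only the 6.99 mm² overlap (of its 131.22 mm²) is removed, clipping the outline; the 13×6.5 cube at (7.5, 15.5) misses the remaining region (no effect) — 1 connected region; the cylinder at (-4, 14) does not reach this height (z outside [1, 15]); Merging all regions: only the result so far is present, so the union is just that shape — 1 connected region. Overall, the cross-section is a single solid region. The nearest boundary edge runs (0.00, 20.50)→(6.00, 20.50); distance from the point to it = 2.90 mm. The point is not inside any of the regions above, so it lies outside the cross-section (2.90 mm from the nearest boundary).

outside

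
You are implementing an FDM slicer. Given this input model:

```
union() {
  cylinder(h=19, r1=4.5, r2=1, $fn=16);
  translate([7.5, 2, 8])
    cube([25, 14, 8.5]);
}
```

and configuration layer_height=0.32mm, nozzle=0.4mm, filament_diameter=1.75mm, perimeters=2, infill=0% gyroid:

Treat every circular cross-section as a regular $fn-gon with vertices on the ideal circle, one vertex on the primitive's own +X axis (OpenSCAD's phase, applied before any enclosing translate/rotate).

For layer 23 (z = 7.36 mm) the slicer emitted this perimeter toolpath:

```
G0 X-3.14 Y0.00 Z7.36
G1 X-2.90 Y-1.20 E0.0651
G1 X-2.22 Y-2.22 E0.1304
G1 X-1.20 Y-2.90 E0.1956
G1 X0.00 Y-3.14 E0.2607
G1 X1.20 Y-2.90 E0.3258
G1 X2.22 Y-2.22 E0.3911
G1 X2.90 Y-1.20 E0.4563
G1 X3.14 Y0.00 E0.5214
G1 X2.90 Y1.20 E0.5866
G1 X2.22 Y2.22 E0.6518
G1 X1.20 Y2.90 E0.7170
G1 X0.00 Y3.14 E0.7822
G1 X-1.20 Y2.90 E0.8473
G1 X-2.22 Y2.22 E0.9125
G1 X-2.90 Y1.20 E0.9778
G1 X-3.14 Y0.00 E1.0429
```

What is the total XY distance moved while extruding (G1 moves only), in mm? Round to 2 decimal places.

Sum the Euclidean lengths of each G1 segment: total = 19.60 mm.

19.60 mm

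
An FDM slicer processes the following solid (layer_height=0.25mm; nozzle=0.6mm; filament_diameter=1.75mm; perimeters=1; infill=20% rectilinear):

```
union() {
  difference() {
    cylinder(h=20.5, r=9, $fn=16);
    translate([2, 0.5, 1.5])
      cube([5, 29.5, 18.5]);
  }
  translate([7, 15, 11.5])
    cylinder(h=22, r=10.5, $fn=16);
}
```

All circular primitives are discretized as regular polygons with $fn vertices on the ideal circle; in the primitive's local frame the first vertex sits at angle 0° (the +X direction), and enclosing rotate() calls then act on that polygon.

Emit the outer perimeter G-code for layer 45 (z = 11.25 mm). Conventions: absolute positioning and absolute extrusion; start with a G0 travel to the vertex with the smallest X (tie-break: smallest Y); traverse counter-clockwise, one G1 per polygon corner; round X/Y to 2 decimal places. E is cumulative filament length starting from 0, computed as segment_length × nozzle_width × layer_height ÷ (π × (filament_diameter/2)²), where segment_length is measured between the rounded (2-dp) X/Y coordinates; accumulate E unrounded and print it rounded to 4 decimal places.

At z = 11.25 mm: the r=9 cylinder gives a regular 16-gon of circumradius 9 (constant along its height); the cube at (2, 0.5) is present — its section is the full 5×29.5 rectangle; Taking the first minus the rest: starting from the r=9 cylinder, the 5×29.5 cube at (2, 0.5) partially overlaps it — only the 34.89 mm² overlap (of its 147.50 mm²) is removed, clipping the outline — 1 connected region; the cylinder at (7, 15) is absent (z outside [11.5, 33.5]); Taking the union: only that combined region is present, so the union is just that shape — 1 connected region. The outline is a single polygon with 18 vertices. Extrusion per mm of travel: 0.6 × 0.25 / (π × 0.875²) = 0.062363. Accumulating E over each segment gives final E = 4.2433.

G0 X-9.00 Y0.00 Z11.25
G1 X-8.31 Y-3.44 E0.2188
G1 X-6.36 Y-6.36 E0.4378
G1 X-3.44 Y-8.31 E0.6567
G1 X0.00 Y-9.00 E0.8755
G1 X3.44 Y-8.31 E1.0943
G1 X6.36 Y-6.36 E1.3133
G1 X8.31 Y-3.44 E1.5323
G1 X9.00 Y0.00 E1.7511
G1 X8.31 Y3.44 E1.9699
G1 X7.00 Y5.41 E2.1174
G1 X7.00 Y0.50 E2.4236
G1 X2.00 Y0.50 E2.7354
G1 X2.00 Y8.60 E3.2406
G1 X0.00 Y9.00 E3.3678
G1 X-3.44 Y8.31 E3.5866
G1 X-6.36 Y6.36 E3.8055
G1 X-8.31 Y3.44 E4.0245
G1 X-9.00 Y0.00 E4.2433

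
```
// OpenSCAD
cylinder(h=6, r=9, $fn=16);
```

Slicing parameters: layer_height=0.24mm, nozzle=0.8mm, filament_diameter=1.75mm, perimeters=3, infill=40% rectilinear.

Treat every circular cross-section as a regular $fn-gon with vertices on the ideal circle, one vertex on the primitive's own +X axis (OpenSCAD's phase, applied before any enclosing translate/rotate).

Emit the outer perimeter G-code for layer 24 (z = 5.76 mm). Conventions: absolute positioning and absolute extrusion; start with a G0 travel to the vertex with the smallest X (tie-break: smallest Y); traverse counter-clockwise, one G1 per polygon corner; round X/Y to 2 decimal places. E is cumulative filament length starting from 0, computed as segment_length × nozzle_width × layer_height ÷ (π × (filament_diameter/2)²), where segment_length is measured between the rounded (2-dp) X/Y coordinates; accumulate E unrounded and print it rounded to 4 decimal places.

G0 X-9.00 Y0.00 Z5.76
G1 X-8.31 Y-3.44 E0.2801
G1 X-6.36 Y-6.36 E0.5603
G1 X-3.44 Y-8.31 E0.8406
G1 X0.00 Y-9.00 E1.1207
G1 X3.44 Y-8.31 E1.4008
G1 X6.36 Y-6.36 E1.6810
G1 X8.31 Y-3.44 E1.9613
G1 X9.00 Y0.00 E2.2414
G1 X8.31 Y3.44 E2.5215
G1 X6.36 Y6.36 E2.8017
G1 X3.44 Y8.31 E3.0820
G1 X0.00 Y9.00 E3.3621
G1 X-3.44 Y8.31 E3.6422
G1 X-6.36 Y6.36 E3.9224
G1 X-8.31 Y3.44 E4.2027
G1 X-9.00 Y0.00 E4.4828

At z = 5.76 mm: the cylinder: section is a regular 16-gon, circumradius r=9. The outline is a single polygon with 16 vertices. Extrusion per mm of travel: 0.8 × 0.24 / (π × 0.875²) = 0.079824. Accumulating E over each segment gives final E = 4.4828.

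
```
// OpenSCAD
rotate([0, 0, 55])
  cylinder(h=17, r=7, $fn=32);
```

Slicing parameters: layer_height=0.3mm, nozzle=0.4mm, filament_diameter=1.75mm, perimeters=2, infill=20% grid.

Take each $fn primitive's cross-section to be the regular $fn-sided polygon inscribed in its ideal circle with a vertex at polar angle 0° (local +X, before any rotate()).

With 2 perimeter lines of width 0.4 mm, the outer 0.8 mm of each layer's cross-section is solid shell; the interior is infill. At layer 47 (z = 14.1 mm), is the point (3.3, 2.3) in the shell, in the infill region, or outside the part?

infill

At z = 14.1 mm: the cylinder: section is a regular 32-gon, circumradius r=7; (whole slice rotated 55° about Z — lengths, areas and connectivity unchanged). Overall, the cross-section is a single solid region. Undo the 55° rotation: the query point maps to (3.777, -1.384) in the un-rotated model frame. The nearest boundary edge runs (6.47, -2.68)→(6.87, -1.37); distance from the point to it = 2.95 mm. The point is inside the cross-section and 2.95 mm from the nearest boundary — more than the 0.8 mm shell width (2 × 0.4), so it's in the infill interior.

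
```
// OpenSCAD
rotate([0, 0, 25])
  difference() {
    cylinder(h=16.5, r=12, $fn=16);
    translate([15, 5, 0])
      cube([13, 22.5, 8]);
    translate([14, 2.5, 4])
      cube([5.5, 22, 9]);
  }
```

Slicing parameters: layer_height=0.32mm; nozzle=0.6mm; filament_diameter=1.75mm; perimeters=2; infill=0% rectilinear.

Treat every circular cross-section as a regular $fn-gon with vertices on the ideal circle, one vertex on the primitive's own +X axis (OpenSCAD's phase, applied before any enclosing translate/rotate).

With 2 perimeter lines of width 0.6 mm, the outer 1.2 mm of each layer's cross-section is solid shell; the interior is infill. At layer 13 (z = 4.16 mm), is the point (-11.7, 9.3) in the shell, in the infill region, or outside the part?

At z = 4.16 mm: the r=12 cylinder gives a regular 16-gon of circumradius 12 (constant along its height); the cube at (15, 5) (footprint 13×22.5) is included at this height; the 5.5×22 cube at (14, 2.5) contributes its full rectangle; Taking the first minus the rest: starting from the r=12 cylinder, the 13×22.5 cube at (15, 5) misses the remaining region (no effect); the 5.5×22 cube at (14, 2.5) misses the remaining region (no effect) — 1 connected region; (rotated 25° about Z; rotation is an isometry so areas/perimeters/island counts are preserved). Overall, the cross-section is a single solid region. Undo the 25° rotation: the query point maps to (-6.673, 13.373) in the un-rotated model frame. The nearest boundary edge runs (-8.49, 8.49)→(-4.59, 11.09); distance from the point to it = 3.06 mm. The point is not inside any of the regions above, so it lies outside the cross-section (3.06 mm from the nearest boundary).

outside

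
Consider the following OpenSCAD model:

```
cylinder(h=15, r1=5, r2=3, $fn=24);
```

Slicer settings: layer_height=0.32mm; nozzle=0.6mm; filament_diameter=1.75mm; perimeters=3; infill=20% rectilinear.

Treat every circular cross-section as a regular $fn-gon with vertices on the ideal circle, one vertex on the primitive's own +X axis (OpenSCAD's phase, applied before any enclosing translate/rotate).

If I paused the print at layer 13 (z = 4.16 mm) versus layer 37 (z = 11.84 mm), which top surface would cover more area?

Layer 13 (z = 4.16): the cone: at t=0.277 of its height the radius interpolates to r₁+(r₂−r₁)t = 4.445, giving a regular 24-gon of that circumradius (area = (24/2)·4.445²·sin(360°/24) = 61.37 mm²). So its area = 61.37 mm². Layer 37 (z = 11.84): the cone (r1=5→r2=3) has section circumradius 3.421 here — a regular 24-gon (area = (24/2)·3.421²·sin(360°/24) = 36.36 mm²). So its area = 36.36 mm². Layer 13 is larger (61.37 vs 36.36 mm²).

layer 13 (z = 4.16 mm)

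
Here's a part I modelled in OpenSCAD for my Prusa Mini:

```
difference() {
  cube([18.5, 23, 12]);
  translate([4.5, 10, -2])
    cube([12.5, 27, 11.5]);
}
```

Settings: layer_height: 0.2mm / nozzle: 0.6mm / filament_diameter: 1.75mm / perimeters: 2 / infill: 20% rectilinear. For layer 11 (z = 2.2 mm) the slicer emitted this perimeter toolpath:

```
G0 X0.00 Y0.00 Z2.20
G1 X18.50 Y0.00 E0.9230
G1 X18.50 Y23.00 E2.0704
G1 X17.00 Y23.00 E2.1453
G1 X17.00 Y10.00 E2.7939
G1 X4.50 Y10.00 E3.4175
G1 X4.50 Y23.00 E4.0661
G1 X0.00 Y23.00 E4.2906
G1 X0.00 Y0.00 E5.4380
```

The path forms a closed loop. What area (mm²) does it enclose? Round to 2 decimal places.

Apply the shoelace formula to the sequence of (X, Y) vertices; enclosed area = 263.00 mm².

263.00 mm²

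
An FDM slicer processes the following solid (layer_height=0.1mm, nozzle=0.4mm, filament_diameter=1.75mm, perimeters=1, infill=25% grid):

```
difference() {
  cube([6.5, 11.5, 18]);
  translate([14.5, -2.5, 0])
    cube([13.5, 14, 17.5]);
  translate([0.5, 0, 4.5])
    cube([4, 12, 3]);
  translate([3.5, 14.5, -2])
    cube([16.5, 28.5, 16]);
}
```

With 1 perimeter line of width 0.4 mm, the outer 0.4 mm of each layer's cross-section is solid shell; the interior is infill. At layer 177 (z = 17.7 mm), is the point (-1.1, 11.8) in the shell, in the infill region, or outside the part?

At z = 17.7 mm: the cube (footprint 6.5×11.5) is included at this height; the cube at (14.5, -2.5) is not intersected at this z (z outside [0, 17.5]); the cube at (0.5, 0) is not intersected at this z (z outside [4.5, 7.5]); the cube at (3.5, 14.5) is absent (z outside [-2, 14]); Taking the first minus the rest: none of the subtracted shapes is present at this height, so the 6.5×11.5 cube is unchanged — 1 connected region. Overall, the cross-section is a single solid region. The nearest boundary edge runs (6.50, 11.50)→(0.00, 11.50); distance from the point to it = 1.14 mm. The point is not inside any of the regions above, so it lies outside the cross-section (1.14 mm from the nearest boundary).

outside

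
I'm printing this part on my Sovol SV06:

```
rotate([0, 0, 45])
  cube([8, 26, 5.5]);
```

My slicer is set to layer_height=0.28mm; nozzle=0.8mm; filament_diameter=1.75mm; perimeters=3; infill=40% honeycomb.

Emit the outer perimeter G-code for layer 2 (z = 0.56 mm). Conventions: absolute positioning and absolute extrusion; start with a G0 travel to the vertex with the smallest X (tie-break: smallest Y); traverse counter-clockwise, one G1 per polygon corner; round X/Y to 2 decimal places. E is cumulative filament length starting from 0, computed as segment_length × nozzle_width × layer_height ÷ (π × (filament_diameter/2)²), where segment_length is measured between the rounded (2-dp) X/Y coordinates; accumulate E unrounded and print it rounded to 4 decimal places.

At z = 0.56 mm: the 8×26 cube contributes its full rectangle; (whole slice rotated 45° about Z — lengths, areas and connectivity unchanged). The outline is a single polygon with 4 vertices. Extrusion per mm of travel: 0.8 × 0.28 / (π × 0.875²) = 0.093128. Accumulating E over each segment gives final E = 6.3323.

G0 X-18.38 Y18.38 Z0.56
G1 X0.00 Y0.00 E2.4207
G1 X5.66 Y5.66 E3.1662
G1 X-12.73 Y24.04 E5.5875
G1 X-18.38 Y18.38 E6.3323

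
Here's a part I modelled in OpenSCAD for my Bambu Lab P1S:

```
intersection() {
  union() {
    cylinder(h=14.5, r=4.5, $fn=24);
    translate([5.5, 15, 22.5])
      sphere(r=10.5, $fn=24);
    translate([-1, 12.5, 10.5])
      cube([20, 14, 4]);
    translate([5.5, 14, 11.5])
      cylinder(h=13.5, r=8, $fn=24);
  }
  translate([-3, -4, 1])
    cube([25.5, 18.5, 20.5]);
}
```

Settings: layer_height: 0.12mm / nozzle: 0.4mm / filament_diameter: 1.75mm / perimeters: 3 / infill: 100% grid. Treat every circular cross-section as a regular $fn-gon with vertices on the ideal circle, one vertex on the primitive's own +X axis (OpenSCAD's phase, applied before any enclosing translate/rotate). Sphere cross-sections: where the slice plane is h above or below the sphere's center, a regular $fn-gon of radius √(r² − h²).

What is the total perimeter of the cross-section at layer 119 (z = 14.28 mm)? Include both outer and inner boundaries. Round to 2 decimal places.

80.36 mm

At z = 14.28 mm: the cylinder: section is a regular 24-gon, circumradius r=4.5 (perimeter = 2·24·4.500·sin(180°/24) = 28.19 mm); the sphere at (5.5, 15): section is a regular 24-gon, circumradius = √(r²−h²) = √(10.5²−8.22²) = 6.533 (perimeter = 2·24·6.533·sin(180°/24) = 40.93 mm); the cube at (-1, 12.5) (footprint 20×14) is included at this height (perimeter 68.00 mm); the r=8 cylinder at (5.5, 14) contributes a regular 24-gon of circumradius 8 (perimeter = 2·24·8.000·sin(180°/24) = 50.12 mm); Combining (union): the regions partially overlap (shared area 249.01 mm²), so the edge portions inside another operand are dropped and the merged outline is re-measured after clipping — boundary = 104.26 mm; the cube at (-3, -4) (footprint 25.5×18.5) is included at this height (perimeter 88.00 mm); Keeping only the common overlap: the 25.5×18.5 cube at (-3, -4) partially overlaps the result so far; clipping to the common part keeps 173.35 mm² — boundary = 80.36 mm. Overall, the cross-section has 2 separate islands. Total boundary length (outer) = 80.36 mm.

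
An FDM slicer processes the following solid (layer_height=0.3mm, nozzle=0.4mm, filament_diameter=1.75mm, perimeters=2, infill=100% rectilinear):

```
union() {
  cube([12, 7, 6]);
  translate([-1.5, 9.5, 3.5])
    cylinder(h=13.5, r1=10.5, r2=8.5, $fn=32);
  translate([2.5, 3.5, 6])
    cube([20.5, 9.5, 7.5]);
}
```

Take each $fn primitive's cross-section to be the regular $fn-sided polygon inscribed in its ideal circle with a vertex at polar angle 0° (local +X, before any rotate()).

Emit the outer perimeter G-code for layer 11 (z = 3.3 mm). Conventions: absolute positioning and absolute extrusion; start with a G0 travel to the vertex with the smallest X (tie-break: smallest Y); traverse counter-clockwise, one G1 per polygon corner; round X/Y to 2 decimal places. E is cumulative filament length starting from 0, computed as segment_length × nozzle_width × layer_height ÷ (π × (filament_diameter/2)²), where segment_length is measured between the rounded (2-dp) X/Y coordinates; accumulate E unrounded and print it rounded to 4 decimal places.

At z = 3.3 mm: the cube (footprint 12×7) is included at this height; the cone at (-1.5, 9.5) does not reach this height (z outside [3.5, 17]); the cube at (2.5, 3.5) does not reach this height (z outside [6, 13.5]); Taking the union: only the 12×7 cube is present, so the union is just that shape — 1 connected region. The outline is a single polygon with 4 vertices. Extrusion per mm of travel: 0.4 × 0.3 / (π × 0.875²) = 0.049890. Accumulating E over each segment gives final E = 1.8958.

G0 X0.00 Y0.00 Z3.30
G1 X12.00 Y0.00 E0.5987
G1 X12.00 Y7.00 E0.9479
G1 X0.00 Y7.00 E1.5466
G1 X0.00 Y0.00 E1.8958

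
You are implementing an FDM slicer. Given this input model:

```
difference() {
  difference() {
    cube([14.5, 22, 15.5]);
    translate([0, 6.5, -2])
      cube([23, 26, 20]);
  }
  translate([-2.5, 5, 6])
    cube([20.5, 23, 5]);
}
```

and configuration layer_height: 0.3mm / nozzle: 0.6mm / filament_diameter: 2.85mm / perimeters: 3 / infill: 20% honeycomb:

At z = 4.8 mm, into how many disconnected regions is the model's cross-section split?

At z = 4.8 mm: the 14.5×22 cube contributes its full rectangle; the cube at (0, 6.5) (footprint 23×26) is included at this height; Subtracting the remaining from the first: starting from the 14.5×22 cube, the 23×26 cube at (0, 6.5) partially overlaps it — only the 224.75 mm² overlap (of its 598.00 mm²) is removed, clipping the outline — 1 connected region; the cube at (-2.5, 5) is not intersected at this z (z outside [6, 11]); Subtracting the remaining from the first: none of the subtracted shapes is present at this height, so that combined region is unchanged — 1 connected region. The result has 1 disconnected region.

1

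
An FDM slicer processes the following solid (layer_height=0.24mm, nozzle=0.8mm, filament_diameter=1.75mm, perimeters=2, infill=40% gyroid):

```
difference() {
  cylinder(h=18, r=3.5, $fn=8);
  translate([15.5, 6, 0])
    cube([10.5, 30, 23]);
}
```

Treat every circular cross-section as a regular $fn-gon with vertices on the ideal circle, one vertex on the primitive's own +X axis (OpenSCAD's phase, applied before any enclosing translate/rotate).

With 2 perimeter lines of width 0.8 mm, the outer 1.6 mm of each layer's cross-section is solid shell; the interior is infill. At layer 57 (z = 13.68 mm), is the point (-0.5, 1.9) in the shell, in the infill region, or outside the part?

At z = 13.68 mm: the r=3.5 cylinder contributes a regular 8-gon of circumradius 3.5; the cube at (15.5, 6) is present — its section is the full 10.5×30 rectangle; Subtracting the remaining from the first: starting from the r=3.5 cylinder, the 10.5×30 cube at (15.5, 6) misses the remaining region (no effect) — 1 connected region. Overall, the cross-section is a single solid region. The nearest boundary edge runs (-2.47, 2.47)→(0.00, 3.50); distance from the point to it = 1.29 mm. The point is inside the cross-section, 1.29 mm from the nearest boundary — within the 1.6 mm shell band (2 × 0.8).

shell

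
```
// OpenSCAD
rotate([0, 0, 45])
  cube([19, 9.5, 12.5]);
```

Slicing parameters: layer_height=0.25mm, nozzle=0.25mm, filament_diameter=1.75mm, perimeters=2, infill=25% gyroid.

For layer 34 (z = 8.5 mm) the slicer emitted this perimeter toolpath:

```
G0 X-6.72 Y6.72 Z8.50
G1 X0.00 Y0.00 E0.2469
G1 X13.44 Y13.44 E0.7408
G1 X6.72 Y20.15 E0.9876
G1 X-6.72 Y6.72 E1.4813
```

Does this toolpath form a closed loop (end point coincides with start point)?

Start point (G0): (-6.72, 6.72). End point (last G1): the path returns to the start — closed.

yes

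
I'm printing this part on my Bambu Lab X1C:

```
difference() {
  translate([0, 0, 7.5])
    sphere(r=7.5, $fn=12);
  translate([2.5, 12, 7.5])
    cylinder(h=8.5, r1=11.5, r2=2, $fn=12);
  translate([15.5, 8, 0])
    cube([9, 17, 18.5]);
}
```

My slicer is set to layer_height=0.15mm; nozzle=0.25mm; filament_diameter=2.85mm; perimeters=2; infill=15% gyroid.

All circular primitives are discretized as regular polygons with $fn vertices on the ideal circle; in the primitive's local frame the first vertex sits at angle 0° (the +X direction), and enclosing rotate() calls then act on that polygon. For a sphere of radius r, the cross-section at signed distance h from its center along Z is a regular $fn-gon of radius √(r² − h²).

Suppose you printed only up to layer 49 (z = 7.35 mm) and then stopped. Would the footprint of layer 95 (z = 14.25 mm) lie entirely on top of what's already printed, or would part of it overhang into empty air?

Compare the two slices. At z = 7.35: the sphere: section is a regular 12-gon, circumradius = √(r²−h²) = √(7.5²−0.15²) = 7.498 (area = (12/2)·7.498²·sin(360°/12) = 168.68 mm²); the cone at (2.5, 12) does not reach this height (z outside [7.5, 16]); the cube at (15.5, 8) (footprint 9×17) is included at this height (area 153.00 mm²); Taking the first minus the rest: starting from the r=7.5 sphere (168.68 mm²), the 9×17 cube at (15.5, 8) misses the remaining region (no effect) — area = 168.68 mm². At z = 14.25: the r=7.5 sphere slices to a regular 12-gon of circumradius 3.269 (√(r²−h²) with h=6.75 from center) (area = (12/2)·3.269²·sin(360°/12) = 32.06 mm²); the cone at (2.5, 12) contributes a regular 12-gon of circumradius 3.956 (interpolated between r1=11.5 and r2=2 at t=0.794) (area = (12/2)·3.956²·sin(360°/12) = 46.95 mm²); the cube at (15.5, 8) is present — its section is the full 9×17 rectangle (area 153.00 mm²); Subtracting the remaining from the first: starting from the r=7.5 sphere (32.06 mm²), the cone at (2.5, 12) misses the remaining region (no effect); the 9×17 cube at (15.5, 8) misses the remaining region (no effect) — area = 32.06 mm². Checking containment: the cross-section at z = 14.25 is a subset of the cross-section at z = 7.35.

entirely on top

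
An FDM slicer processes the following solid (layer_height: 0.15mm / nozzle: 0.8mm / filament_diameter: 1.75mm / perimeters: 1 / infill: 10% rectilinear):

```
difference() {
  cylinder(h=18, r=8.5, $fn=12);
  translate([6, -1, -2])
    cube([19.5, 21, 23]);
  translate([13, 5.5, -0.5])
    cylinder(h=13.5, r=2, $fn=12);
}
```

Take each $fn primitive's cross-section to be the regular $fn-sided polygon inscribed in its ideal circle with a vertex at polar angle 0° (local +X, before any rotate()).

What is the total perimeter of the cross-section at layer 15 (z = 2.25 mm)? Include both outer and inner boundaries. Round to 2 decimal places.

At z = 2.25 mm: the cylinder: section is a regular 12-gon, circumradius r=8.5 (perimeter = 2·12·8.500·sin(180°/12) = 52.80 mm); the cube at (6, -1) is present — its section is the full 19.5×21 rectangle (perimeter 81.00 mm); the r=2 cylinder at (13, 5.5) contributes a regular 12-gon of circumradius 2 (perimeter = 2·12·2.000·sin(180°/12) = 12.42 mm); Taking the first minus the rest: starting from the r=8.5 cylinder, the 19.5×21 cube at (6, -1) partially overlaps it — only the 11.50 mm² overlap (of its 409.50 mm²) is removed, clipping the outline; the r=2 cylinder at (13, 5.5) misses the remaining region (no effect) — boundary = 54.28 mm. Overall, the cross-section is a single solid region. Total boundary length (outer) = 54.28 mm.

54.28 mm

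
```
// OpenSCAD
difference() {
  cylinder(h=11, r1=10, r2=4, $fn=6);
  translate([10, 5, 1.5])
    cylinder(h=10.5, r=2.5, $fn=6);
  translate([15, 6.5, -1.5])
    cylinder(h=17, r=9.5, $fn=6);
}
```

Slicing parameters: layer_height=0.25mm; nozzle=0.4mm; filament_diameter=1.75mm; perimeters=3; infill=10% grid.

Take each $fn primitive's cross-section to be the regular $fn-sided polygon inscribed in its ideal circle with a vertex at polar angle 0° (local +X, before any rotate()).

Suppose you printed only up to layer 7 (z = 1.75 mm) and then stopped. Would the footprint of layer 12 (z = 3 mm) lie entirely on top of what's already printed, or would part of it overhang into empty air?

Compare the two slices. At z = 1.75: the cone (r1=10→r2=4) has section circumradius 9.045 here — a regular 6-gon (area = (6/2)·9.045²·sin(360°/6) = 212.58 mm²); the r=2.5 cylinder at (10, 5) contributes a regular 6-gon of circumradius 2.5 (area = (6/2)·2.500²·sin(360°/6) = 16.24 mm²); the cylinder at (15, 6.5): section is a regular 6-gon, circumradius r=9.5 (area = (6/2)·9.500²·sin(360°/6) = 234.48 mm²); After the difference (first − rest): starting from the cone (212.58 mm²), the r=2.5 cylinder at (10, 5) misses the remaining region (no effect); the r=9.5 cylinder at (15, 6.5) misses the remaining region (no effect) — area = 212.58 mm². At z = 3: the cone: at t=0.273 of its height the radius interpolates to r₁+(r₂−r₁)t = 8.364, giving a regular 6-gon of that circumradius (area = (6/2)·8.364²·sin(360°/6) = 181.74 mm²); the r=2.5 cylinder at (10, 5) contributes a regular 6-gon of circumradius 2.5 (area = (6/2)·2.500²·sin(360°/6) = 16.24 mm²); the r=9.5 cylinder at (15, 6.5) gives a regular 6-gon of circumradius 9.5 (constant along its height) (area = (6/2)·9.500²·sin(360°/6) = 234.48 mm²); Subtracting the remaining from the first: starting from the cone (181.74 mm²), the r=2.5 cylinder at (10, 5) misses the remaining region (no effect); the r=9.5 cylinder at (15, 6.5) misses the remaining region (no effect) — area = 181.74 mm². Checking containment: the cross-section at z = 3 is a subset of the cross-section at z = 1.75.

entirely on top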